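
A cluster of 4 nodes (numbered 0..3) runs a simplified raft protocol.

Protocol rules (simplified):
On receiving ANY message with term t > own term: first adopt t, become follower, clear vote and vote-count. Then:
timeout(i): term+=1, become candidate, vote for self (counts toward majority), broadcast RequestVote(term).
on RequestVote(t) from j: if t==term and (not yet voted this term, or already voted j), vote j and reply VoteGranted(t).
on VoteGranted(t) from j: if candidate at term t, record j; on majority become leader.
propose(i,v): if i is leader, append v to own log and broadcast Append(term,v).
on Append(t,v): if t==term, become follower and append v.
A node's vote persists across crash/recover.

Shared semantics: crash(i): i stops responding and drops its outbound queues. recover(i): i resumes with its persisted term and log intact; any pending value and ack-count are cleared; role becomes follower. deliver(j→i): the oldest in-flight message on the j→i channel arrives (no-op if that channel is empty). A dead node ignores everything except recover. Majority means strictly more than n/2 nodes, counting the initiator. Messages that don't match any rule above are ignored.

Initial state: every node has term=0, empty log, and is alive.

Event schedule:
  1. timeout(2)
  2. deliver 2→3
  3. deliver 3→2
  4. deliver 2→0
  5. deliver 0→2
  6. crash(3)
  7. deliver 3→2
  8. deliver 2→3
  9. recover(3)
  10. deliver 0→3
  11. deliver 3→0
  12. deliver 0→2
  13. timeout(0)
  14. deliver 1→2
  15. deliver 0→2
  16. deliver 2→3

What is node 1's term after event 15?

0

step 1 timeout(2): 2={cand,t=1,log=-}
step 2 deliver 2→3: 3={foll,t=1,log=-}
step 3 deliver 3→2: —
step 4 deliver 2→0: 0={foll,t=1,log=-}
step 5 deliver 0→2: 2={lead,t=1,log=-}
step 6 crash(3): 3={✗foll,t=1,log=-}
step 7 deliver 3→2: —
step 8 deliver 2→3: —
step 9 recover(3): 3={foll,t=1,log=-}
step 10 deliver 0→3: —
step 11 deliver 3→0: —
step 12 deliver 0→2: —
step 13 timeout(0): 0={cand,t=2,log=-}
step 14 deliver 1→2: —
step 15 deliver 0→2: 2={foll,t=2,log=-}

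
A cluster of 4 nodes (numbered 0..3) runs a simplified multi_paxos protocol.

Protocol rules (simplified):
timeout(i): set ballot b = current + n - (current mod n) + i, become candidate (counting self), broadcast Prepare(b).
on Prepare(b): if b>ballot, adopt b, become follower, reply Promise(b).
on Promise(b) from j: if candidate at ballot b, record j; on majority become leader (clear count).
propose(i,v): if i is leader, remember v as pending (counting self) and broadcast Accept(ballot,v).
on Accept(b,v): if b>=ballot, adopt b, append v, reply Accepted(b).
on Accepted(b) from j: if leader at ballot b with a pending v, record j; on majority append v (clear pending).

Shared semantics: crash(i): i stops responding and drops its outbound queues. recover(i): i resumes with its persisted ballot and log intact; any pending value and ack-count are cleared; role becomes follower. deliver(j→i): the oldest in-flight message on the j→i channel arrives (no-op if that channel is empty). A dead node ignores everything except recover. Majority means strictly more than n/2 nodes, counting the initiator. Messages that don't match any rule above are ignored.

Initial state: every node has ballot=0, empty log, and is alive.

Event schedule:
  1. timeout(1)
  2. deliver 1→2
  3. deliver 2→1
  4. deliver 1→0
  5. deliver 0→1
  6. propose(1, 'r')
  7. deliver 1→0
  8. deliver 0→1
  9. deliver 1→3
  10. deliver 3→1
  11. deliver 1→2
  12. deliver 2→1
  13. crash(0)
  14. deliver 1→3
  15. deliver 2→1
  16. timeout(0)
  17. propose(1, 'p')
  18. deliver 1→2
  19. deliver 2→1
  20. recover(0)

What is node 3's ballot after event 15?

5

e1 timeout(1): 1[cand,b=5,-]
e2 deliver 1→2: 2[foll,b=5,-]
e3 deliver 2→1: ·
e4 deliver 1→0: 0[foll,b=5,-]
e5 deliver 0→1: 1[lead,b=5,-]
e6 propose(1,'r'): ·
e7 deliver 1→0: 0[foll,b=5,r]
e8 deliver 0→1: ·
e9 deliver 1→3: 3[foll,b=5,-]
e10 deliver 3→1: ·
e11 deliver 1→2: 2[foll,b=5,r]
e12 deliver 2→1: 1[lead,b=5,r]
e13 crash(0): 0[✗foll,b=5,r]
e14 deliver 1→3: 3[foll,b=5,r]
e15 deliver 2→1: ·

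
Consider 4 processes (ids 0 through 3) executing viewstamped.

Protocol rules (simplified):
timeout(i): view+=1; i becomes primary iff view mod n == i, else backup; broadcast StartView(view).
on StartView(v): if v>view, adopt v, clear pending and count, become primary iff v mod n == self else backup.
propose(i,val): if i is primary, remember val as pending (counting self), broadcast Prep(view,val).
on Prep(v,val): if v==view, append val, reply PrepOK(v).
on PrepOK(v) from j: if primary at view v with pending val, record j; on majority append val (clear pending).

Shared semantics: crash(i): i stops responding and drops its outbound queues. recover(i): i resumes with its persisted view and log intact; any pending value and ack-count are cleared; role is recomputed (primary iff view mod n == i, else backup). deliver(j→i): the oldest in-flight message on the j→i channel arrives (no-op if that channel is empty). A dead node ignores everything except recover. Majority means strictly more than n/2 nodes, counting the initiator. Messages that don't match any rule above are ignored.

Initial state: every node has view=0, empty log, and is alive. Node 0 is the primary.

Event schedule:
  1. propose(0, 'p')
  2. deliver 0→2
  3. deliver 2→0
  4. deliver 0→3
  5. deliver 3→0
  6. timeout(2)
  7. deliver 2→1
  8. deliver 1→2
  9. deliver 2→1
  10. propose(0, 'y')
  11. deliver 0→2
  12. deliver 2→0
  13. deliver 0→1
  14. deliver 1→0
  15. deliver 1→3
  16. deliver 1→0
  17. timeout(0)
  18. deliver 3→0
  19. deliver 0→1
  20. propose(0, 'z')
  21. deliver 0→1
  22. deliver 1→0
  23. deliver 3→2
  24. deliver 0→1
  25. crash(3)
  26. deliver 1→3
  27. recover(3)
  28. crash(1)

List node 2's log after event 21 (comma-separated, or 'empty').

p

after 1 — propose(0,'p'): ·
after 2 — deliver 0→2: n2:back/v0/[p]
after 3 — deliver 2→0: ·
after 4 — deliver 0→3: n3:back/v0/[p]
after 5 — deliver 3→0: n0:prim/v0/[p]
after 6 — timeout(2): n2:back/v1/[p]
after 7 — deliver 2→1: n1:prim/v1/[-]
after 8 — deliver 1→2: ·
after 9 — deliver 2→1: ·
after 10 — propose(0,'y'): ·
after 11 — deliver 0→2: ·
after 12 — deliver 2→0: n0:back/v1/[p]
after 13 — deliver 0→1: ·
after 14 — deliver 1→0: ·
after 15 — deliver 1→3: ·
after 16 — deliver 1→0: ·
after 17 — timeout(0): n0:back/v2/[p]
after 18 — deliver 3→0: ·
after 19 — deliver 0→1: ·
after 20 — propose(0,'z'): ·
after 21 — deliver 0→1: n1:back/v2/[-]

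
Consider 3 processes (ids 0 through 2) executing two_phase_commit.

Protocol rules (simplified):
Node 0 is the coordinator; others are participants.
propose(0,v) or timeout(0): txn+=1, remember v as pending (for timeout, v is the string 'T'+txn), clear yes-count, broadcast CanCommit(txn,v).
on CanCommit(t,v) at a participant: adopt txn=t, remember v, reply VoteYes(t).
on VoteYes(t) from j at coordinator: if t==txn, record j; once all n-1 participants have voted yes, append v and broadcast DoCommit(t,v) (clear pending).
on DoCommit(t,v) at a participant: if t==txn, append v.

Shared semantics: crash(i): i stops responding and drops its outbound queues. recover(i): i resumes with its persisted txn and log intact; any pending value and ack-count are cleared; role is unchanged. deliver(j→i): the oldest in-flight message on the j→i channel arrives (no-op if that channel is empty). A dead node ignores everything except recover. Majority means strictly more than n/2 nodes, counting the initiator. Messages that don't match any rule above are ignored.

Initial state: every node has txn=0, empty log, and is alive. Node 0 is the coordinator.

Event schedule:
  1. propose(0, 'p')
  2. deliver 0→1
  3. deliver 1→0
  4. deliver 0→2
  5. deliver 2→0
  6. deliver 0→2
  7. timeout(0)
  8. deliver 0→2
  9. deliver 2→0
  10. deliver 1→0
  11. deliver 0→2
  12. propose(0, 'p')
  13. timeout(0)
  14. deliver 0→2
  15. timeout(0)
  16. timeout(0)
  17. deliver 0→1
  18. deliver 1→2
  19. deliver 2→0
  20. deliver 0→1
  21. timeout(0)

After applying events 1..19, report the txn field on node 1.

after 1 — propose(0,'p'): n0:coor/t1/[-]
after 2 — deliver 0→1: n1:part/t1/[-]
after 3 — deliver 1→0: ·
after 4 — deliver 0→2: n2:part/t1/[-]
after 5 — deliver 2→0: n0:coor/t1/[p]
after 6 — deliver 0→2: n2:part/t1/[p]
after 7 — timeout(0): n0:coor/t2/[p]
after 8 — deliver 0→2: n2:part/t2/[p]
after 9 — deliver 2→0: ·
after 10 — deliver 1→0: ·
after 11 — deliver 0→2: ·
after 12 — propose(0,'p'): n0:coor/t3/[p]
after 13 — timeout(0): n0:coor/t4/[p]
after 14 — deliver 0→2: n2:part/t3/[p]
after 15 — timeout(0): n0:coor/t5/[p]
after 16 — timeout(0): n0:coor/t6/[p]
after 17 — deliver 0→1: n1:part/t1/[p]
after 18 — deliver 1→2: ·
after 19 — deliver 2→0: ·

1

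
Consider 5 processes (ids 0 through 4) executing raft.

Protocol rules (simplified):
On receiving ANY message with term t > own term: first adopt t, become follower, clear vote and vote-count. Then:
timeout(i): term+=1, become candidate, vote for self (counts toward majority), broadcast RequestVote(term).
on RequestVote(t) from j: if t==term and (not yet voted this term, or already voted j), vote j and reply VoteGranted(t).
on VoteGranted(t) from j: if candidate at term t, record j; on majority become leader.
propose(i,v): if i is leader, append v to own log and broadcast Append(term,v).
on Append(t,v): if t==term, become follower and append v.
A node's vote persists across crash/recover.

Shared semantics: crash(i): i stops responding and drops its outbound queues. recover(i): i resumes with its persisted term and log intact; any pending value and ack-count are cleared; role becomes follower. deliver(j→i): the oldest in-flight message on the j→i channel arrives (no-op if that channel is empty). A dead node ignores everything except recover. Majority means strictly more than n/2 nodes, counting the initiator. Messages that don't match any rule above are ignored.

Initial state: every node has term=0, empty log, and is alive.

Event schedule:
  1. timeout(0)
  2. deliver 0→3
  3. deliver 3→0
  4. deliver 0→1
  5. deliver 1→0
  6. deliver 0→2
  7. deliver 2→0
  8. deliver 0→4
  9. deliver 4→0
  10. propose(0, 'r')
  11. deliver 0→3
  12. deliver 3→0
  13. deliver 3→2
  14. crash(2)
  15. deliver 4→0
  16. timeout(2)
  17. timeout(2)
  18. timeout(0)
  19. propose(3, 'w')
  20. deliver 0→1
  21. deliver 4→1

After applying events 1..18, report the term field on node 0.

e1 timeout(0): 0[cand,t=1,-]
e2 deliver 0→3: 3[foll,t=1,-]
e3 deliver 3→0: ·
e4 deliver 0→1: 1[foll,t=1,-]
e5 deliver 1→0: 0[lead,t=1,-]
e6 deliver 0→2: 2[foll,t=1,-]
e7 deliver 2→0: ·
e8 deliver 0→4: 4[foll,t=1,-]
e9 deliver 4→0: ·
e10 propose(0,'r'): 0[lead,t=1,r]
e11 deliver 0→3: 3[foll,t=1,r]
e12 deliver 3→0: ·
e13 deliver 3→2: ·
e14 crash(2): 2[✗foll,t=1,-]
e15 deliver 4→0: ·
e16 timeout(2): ·
e17 timeout(2): ·
e18 timeout(0): 0[cand,t=2,r]

2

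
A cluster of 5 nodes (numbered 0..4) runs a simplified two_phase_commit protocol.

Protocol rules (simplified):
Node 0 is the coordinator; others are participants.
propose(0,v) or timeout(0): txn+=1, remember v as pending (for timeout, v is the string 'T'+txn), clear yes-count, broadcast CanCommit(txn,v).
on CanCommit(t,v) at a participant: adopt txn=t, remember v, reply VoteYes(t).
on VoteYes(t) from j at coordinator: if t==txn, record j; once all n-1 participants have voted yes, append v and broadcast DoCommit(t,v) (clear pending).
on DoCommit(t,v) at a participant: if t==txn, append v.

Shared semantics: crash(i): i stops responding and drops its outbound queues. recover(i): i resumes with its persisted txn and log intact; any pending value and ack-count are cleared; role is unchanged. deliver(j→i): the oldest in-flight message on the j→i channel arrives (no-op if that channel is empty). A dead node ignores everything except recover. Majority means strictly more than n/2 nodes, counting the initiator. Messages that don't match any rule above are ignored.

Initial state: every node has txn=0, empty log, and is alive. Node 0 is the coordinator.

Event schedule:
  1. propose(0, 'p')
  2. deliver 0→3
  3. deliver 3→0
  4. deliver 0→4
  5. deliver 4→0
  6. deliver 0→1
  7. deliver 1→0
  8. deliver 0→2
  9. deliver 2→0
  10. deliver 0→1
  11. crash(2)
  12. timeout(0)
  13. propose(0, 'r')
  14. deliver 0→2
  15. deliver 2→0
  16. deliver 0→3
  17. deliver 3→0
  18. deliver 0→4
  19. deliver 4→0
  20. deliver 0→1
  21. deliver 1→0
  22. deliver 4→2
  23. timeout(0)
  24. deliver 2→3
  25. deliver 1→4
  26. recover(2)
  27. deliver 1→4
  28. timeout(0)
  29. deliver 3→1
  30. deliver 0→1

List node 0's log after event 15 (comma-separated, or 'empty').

[1] propose(0,'p') → N0(coor t1 [-])
[2] deliver 0→3 → N3(part t1 [-])
[3] deliver 3→0 → ∅
[4] deliver 0→4 → N4(part t1 [-])
[5] deliver 4→0 → ∅
[6] deliver 0→1 → N1(part t1 [-])
[7] deliver 1→0 → ∅
[8] deliver 0→2 → N2(part t1 [-])
[9] deliver 2→0 → N0(coor t1 [p])
[10] deliver 0→1 → N1(part t1 [p])
[11] crash(2) → N2(✗part t1 [-])
[12] timeout(0) → N0(coor t2 [p])
[13] propose(0,'r') → N0(coor t3 [p])
[14] deliver 0→2 → ∅
[15] deliver 2→0 → ∅

p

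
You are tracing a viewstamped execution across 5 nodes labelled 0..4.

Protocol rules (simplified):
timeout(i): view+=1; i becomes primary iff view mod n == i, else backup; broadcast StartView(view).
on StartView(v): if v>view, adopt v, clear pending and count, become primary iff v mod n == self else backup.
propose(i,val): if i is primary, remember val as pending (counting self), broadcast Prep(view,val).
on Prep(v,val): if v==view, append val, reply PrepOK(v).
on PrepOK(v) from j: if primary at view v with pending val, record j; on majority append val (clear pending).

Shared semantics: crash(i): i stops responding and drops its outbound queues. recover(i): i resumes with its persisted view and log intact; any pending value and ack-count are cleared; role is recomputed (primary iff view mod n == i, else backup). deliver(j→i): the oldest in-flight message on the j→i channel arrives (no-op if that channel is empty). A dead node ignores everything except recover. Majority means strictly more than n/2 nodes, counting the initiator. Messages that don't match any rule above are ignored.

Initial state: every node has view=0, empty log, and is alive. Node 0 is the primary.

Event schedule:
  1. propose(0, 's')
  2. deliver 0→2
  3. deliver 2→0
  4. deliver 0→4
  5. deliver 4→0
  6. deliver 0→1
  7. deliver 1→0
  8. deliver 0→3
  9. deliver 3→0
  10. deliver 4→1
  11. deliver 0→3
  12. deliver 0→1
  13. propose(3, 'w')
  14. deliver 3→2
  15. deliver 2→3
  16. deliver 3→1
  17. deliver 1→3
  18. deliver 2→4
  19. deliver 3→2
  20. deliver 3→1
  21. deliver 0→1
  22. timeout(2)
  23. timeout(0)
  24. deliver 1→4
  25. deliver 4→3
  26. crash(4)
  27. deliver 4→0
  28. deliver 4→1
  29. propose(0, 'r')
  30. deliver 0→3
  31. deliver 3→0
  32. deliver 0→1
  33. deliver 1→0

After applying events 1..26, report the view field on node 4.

0

[1] propose(0,'s') → ∅
[2] deliver 0→2 → N2(back v0 [s])
[3] deliver 2→0 → ∅
[4] deliver 0→4 → N4(back v0 [s])
[5] deliver 4→0 → N0(prim v0 [s])
[6] deliver 0→1 → N1(back v0 [s])
[7] deliver 1→0 → ∅
[8] deliver 0→3 → N3(back v0 [s])
[9] deliver 3→0 → ∅
[10] deliver 4→1 → ∅
[11] deliver 0→3 → ∅
[12] deliver 0→1 → ∅
[13] propose(3,'w') → ∅
[14] deliver 3→2 → ∅
[15] deliver 2→3 → ∅
[16] deliver 3→1 → ∅
[17] deliver 1→3 → ∅
[18] deliver 2→4 → ∅
[19] deliver 3→2 → ∅
[20] deliver 3→1 → ∅
[21] deliver 0→1 → ∅
[22] timeout(2) → N2(back v1 [s])
[23] timeout(0) → N0(back v1 [s])
[24] deliver 1→4 → ∅
[25] deliver 4→3 → ∅
[26] crash(4) → N4(✗back v0 [s])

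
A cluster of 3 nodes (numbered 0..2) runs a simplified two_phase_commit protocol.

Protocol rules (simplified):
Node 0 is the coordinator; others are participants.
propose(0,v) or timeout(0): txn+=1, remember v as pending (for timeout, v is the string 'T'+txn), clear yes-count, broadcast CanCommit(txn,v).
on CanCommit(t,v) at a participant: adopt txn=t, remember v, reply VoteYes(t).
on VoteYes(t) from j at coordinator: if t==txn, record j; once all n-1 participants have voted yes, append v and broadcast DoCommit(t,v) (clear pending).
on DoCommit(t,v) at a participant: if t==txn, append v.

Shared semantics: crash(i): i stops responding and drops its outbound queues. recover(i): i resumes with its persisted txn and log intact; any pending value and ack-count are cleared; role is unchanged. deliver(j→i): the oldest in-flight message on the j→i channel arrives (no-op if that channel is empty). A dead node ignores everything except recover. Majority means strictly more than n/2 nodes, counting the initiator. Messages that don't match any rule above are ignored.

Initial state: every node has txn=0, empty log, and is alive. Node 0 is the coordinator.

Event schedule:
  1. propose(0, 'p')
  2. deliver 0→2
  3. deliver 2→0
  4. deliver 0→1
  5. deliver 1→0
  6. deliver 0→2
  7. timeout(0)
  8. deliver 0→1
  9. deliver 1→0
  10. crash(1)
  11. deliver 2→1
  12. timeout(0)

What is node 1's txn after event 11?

e1 propose(0,'p'): 0[coor,t=1,-]
e2 deliver 0→2: 2[part,t=1,-]
e3 deliver 2→0: ·
e4 deliver 0→1: 1[part,t=1,-]
e5 deliver 1→0: 0[coor,t=1,p]
e6 deliver 0→2: 2[part,t=1,p]
e7 timeout(0): 0[coor,t=2,p]
e8 deliver 0→1: 1[part,t=1,p]
e9 deliver 1→0: ·
e10 crash(1): 1[✗part,t=1,p]
e11 deliver 2→1: ·

1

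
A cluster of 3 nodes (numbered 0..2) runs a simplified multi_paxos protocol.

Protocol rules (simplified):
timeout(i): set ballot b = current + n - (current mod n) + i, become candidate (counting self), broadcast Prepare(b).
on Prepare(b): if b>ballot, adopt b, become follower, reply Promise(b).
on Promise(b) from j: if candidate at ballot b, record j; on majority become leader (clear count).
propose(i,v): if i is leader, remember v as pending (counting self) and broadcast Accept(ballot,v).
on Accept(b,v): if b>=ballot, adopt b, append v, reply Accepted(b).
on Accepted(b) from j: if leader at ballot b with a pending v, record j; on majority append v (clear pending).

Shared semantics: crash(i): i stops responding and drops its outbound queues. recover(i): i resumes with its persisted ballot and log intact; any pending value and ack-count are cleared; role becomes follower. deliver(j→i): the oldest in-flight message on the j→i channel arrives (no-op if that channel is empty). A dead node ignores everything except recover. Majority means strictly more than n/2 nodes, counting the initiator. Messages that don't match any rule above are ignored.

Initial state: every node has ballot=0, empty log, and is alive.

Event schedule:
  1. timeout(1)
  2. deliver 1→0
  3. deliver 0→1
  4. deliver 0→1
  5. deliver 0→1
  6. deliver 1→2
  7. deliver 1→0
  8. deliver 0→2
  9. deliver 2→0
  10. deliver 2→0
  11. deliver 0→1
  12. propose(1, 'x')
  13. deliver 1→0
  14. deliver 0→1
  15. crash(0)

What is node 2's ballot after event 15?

step 1 timeout(1): 1={cand,b=4,log=-}
step 2 deliver 1→0: 0={foll,b=4,log=-}
step 3 deliver 0→1: 1={lead,b=4,log=-}
step 4 deliver 0→1: —
step 5 deliver 0→1: —
step 6 deliver 1→2: 2={foll,b=4,log=-}
step 7 deliver 1→0: —
step 8 deliver 0→2: —
step 9 deliver 2→0: —
step 10 deliver 2→0: —
step 11 deliver 0→1: —
step 12 propose(1,'x'): —
step 13 deliver 1→0: 0={foll,b=4,log=x}
step 14 deliver 0→1: 1={lead,b=4,log=x}
step 15 crash(0): 0={✗foll,b=4,log=x}

4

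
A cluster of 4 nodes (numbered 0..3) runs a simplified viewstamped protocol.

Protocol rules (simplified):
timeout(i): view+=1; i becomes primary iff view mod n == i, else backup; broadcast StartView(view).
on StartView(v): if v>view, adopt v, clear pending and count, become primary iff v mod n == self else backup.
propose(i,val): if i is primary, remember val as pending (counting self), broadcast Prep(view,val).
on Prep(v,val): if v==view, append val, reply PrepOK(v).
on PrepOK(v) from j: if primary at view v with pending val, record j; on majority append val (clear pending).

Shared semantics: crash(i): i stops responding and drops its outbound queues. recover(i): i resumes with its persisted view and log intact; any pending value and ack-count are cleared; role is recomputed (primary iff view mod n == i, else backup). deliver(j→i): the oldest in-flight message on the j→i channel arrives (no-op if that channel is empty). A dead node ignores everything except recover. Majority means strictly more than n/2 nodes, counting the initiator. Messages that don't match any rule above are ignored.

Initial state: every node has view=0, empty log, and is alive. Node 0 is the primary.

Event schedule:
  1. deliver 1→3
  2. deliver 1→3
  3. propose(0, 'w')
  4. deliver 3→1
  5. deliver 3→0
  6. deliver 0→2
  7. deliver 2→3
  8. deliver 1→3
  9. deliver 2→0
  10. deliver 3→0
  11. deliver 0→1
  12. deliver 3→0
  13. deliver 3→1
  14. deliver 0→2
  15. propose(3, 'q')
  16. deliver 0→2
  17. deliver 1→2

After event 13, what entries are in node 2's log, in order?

after 1 — deliver 1→3: ·
after 2 — deliver 1→3: ·
after 3 — propose(0,'w'): ·
after 4 — deliver 3→1: ·
after 5 — deliver 3→0: ·
after 6 — deliver 0→2: n2:back/v0/[w]
after 7 — deliver 2→3: ·
after 8 — deliver 1→3: ·
after 9 — deliver 2→0: ·
after 10 — deliver 3→0: ·
after 11 — deliver 0→1: n1:back/v0/[w]
after 12 — deliver 3→0: ·
after 13 — deliver 3→1: ·

w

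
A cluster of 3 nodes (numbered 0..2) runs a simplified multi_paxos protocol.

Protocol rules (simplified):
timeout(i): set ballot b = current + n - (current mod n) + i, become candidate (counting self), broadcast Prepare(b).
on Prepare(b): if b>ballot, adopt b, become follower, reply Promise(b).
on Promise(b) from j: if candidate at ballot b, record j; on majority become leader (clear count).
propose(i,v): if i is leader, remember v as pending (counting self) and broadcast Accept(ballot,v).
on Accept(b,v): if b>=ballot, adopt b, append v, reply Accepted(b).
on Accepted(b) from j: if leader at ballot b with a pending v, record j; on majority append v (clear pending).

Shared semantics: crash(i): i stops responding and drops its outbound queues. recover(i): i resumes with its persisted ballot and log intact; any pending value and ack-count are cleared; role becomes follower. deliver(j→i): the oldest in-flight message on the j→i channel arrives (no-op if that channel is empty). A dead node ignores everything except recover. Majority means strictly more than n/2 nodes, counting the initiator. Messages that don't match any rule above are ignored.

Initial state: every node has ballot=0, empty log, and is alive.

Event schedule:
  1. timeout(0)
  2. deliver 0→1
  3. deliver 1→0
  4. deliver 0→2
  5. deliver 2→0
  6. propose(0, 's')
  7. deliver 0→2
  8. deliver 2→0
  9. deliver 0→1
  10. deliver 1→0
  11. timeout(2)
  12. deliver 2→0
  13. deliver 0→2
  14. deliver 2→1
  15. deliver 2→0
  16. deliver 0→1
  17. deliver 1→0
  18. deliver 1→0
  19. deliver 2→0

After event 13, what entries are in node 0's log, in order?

after 1 — timeout(0): n0:cand/b3/[-]
after 2 — deliver 0→1: n1:foll/b3/[-]
after 3 — deliver 1→0: n0:lead/b3/[-]
after 4 — deliver 0→2: n2:foll/b3/[-]
after 5 — deliver 2→0: ·
after 6 — propose(0,'s'): ·
after 7 — deliver 0→2: n2:foll/b3/[s]
after 8 — deliver 2→0: n0:lead/b3/[s]
after 9 — deliver 0→1: n1:foll/b3/[s]
after 10 — deliver 1→0: ·
after 11 — timeout(2): n2:cand/b8/[s]
after 12 — deliver 2→0: n0:foll/b8/[s]
after 13 — deliver 0→2: n2:lead/b8/[s]

s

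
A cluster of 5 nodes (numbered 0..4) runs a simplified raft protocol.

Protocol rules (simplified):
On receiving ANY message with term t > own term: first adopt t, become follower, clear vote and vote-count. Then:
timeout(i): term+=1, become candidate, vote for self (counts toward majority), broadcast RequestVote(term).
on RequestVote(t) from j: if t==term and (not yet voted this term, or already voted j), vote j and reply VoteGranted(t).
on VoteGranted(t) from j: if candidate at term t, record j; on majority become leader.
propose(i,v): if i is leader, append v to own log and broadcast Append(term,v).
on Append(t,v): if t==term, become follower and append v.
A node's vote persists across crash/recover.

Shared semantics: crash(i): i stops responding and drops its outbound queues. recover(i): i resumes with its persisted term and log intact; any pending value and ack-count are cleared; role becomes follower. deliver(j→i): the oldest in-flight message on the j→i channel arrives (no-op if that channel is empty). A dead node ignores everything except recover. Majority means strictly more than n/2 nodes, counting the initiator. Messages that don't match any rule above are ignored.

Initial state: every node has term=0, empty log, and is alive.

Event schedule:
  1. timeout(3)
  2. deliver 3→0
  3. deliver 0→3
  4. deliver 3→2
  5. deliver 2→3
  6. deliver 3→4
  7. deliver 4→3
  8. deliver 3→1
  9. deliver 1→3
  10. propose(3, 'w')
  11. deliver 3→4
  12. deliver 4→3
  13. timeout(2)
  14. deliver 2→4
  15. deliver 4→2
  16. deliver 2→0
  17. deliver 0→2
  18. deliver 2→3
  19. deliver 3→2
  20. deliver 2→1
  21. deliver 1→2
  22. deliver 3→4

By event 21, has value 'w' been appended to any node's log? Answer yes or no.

yes

[1] timeout(3) → N3(cand t1 [-])
[2] deliver 3→0 → N0(foll t1 [-])
[3] deliver 0→3 → ∅
[4] deliver 3→2 → N2(foll t1 [-])
[5] deliver 2→3 → N3(lead t1 [-])
[6] deliver 3→4 → N4(foll t1 [-])
[7] deliver 4→3 → ∅
[8] deliver 3→1 → N1(foll t1 [-])
[9] deliver 1→3 → ∅
[10] propose(3,'w') → N3(lead t1 [w])
[11] deliver 3→4 → N4(foll t1 [w])
[12] deliver 4→3 → ∅
[13] timeout(2) → N2(cand t2 [-])
[14] deliver 2→4 → N4(foll t2 [w])
[15] deliver 4→2 → ∅
[16] deliver 2→0 → N0(foll t2 [-])
[17] deliver 0→2 → N2(lead t2 [-])
[18] deliver 2→3 → N3(foll t2 [w])
[19] deliver 3→2 → ∅
[20] deliver 2→1 → N1(foll t2 [-])
[21] deliver 1→2 → ∅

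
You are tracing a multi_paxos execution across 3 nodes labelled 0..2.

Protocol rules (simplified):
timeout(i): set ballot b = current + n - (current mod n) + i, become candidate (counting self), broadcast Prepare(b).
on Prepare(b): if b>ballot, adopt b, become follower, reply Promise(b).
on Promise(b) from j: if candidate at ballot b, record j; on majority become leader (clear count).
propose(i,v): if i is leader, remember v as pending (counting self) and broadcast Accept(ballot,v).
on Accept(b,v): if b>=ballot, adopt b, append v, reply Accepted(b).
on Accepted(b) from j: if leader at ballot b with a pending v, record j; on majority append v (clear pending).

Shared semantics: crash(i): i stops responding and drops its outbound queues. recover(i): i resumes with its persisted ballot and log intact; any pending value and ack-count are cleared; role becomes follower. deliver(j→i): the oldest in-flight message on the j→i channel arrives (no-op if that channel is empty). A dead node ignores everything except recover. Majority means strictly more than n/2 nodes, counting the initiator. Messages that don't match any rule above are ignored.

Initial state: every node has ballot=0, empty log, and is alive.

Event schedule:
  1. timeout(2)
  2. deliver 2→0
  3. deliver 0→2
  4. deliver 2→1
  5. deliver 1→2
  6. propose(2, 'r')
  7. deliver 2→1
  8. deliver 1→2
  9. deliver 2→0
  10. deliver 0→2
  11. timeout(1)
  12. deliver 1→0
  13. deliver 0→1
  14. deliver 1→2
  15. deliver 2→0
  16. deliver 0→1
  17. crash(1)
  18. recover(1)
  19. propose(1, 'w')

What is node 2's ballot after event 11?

5

1. timeout(2):  <2:cand b5 ->
2. deliver 2→0:  <0:foll b5 ->
3. deliver 0→2:  <2:lead b5 ->
4. deliver 2→1:  <1:foll b5 ->
5. deliver 1→2:  nop
6. propose(2,'r'):  nop
7. deliver 2→1:  <1:foll b5 r>
8. deliver 1→2:  <2:lead b5 r>
9. deliver 2→0:  <0:foll b5 r>
10. deliver 0→2:  nop
11. timeout(1):  <1:cand b7 r>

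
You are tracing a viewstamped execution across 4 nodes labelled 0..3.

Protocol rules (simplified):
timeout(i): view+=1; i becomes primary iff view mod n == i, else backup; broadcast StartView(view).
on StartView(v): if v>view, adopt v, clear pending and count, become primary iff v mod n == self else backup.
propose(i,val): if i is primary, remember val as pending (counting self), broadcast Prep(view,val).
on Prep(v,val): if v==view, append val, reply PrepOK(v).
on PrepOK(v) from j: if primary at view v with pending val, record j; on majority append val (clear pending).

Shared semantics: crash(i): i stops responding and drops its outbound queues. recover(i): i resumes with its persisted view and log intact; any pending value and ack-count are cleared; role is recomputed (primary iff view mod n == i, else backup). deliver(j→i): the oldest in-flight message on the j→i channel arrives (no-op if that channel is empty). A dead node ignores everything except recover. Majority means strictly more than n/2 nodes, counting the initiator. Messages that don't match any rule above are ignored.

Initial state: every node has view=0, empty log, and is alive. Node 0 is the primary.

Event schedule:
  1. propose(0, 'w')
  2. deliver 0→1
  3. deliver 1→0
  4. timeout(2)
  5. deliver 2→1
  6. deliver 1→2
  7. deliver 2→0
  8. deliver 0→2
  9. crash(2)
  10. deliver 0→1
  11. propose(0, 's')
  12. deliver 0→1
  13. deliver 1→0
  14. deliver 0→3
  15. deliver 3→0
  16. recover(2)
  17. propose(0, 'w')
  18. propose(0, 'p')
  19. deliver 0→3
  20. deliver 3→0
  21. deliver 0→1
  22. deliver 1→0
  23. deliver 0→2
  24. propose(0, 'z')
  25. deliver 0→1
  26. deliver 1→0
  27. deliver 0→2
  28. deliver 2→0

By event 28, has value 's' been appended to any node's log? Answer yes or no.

1. propose(0,'w'):  nop
2. deliver 0→1:  <1:back v0 w>
3. deliver 1→0:  nop
4. timeout(2):  <2:back v1 ->
5. deliver 2→1:  <1:prim v1 w>
6. deliver 1→2:  nop
7. deliver 2→0:  <0:back v1 ->
8. deliver 0→2:  nop
9. crash(2):  <2:✗back v1 ->
10. deliver 0→1:  nop
11. propose(0,'s'):  nop
12. deliver 0→1:  nop
13. deliver 1→0:  nop
14. deliver 0→3:  <3:back v0 w>
15. deliver 3→0:  nop
16. recover(2):  <2:back v1 ->
17. propose(0,'w'):  nop
18. propose(0,'p'):  nop
19. deliver 0→3:  nop
20. deliver 3→0:  nop
21. deliver 0→1:  nop
22. deliver 1→0:  nop
23. deliver 0→2:  nop
24. propose(0,'z'):  nop
25. deliver 0→1:  nop
26. deliver 1→0:  nop
27. deliver 0→2:  nop
28. deliver 2→0:  nop

no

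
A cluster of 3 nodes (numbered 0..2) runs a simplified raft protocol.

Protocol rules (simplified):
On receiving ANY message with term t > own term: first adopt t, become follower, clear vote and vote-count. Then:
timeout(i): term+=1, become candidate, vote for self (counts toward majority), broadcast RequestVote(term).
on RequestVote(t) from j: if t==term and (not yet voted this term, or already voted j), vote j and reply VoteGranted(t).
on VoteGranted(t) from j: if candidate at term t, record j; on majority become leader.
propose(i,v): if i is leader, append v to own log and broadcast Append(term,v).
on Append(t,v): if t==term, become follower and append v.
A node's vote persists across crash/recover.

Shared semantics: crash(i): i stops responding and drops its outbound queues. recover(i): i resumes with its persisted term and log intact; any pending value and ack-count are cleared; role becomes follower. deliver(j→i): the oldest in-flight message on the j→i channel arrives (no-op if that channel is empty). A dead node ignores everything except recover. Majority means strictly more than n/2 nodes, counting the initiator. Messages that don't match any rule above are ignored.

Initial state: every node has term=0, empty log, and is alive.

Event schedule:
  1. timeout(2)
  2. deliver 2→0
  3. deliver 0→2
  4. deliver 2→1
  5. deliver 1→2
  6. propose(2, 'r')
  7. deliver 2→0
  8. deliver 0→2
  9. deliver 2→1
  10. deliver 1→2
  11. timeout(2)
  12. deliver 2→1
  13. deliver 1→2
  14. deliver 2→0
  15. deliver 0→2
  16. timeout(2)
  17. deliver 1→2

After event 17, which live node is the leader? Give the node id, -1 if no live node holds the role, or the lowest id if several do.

-1

[1] timeout(2) → N2(cand t1 [-])
[2] deliver 2→0 → N0(foll t1 [-])
[3] deliver 0→2 → N2(lead t1 [-])
[4] deliver 2→1 → N1(foll t1 [-])
[5] deliver 1→2 → ∅
[6] propose(2,'r') → N2(lead t1 [r])
[7] deliver 2→0 → N0(foll t1 [r])
[8] deliver 0→2 → ∅
[9] deliver 2→1 → N1(foll t1 [r])
[10] deliver 1→2 → ∅
[11] timeout(2) → N2(cand t2 [r])
[12] deliver 2→1 → N1(foll t2 [r])
[13] deliver 1→2 → N2(lead t2 [r])
[14] deliver 2→0 → N0(foll t2 [r])
[15] deliver 0→2 → ∅
[16] timeout(2) → N2(cand t3 [r])
[17] deliver 1→2 → ∅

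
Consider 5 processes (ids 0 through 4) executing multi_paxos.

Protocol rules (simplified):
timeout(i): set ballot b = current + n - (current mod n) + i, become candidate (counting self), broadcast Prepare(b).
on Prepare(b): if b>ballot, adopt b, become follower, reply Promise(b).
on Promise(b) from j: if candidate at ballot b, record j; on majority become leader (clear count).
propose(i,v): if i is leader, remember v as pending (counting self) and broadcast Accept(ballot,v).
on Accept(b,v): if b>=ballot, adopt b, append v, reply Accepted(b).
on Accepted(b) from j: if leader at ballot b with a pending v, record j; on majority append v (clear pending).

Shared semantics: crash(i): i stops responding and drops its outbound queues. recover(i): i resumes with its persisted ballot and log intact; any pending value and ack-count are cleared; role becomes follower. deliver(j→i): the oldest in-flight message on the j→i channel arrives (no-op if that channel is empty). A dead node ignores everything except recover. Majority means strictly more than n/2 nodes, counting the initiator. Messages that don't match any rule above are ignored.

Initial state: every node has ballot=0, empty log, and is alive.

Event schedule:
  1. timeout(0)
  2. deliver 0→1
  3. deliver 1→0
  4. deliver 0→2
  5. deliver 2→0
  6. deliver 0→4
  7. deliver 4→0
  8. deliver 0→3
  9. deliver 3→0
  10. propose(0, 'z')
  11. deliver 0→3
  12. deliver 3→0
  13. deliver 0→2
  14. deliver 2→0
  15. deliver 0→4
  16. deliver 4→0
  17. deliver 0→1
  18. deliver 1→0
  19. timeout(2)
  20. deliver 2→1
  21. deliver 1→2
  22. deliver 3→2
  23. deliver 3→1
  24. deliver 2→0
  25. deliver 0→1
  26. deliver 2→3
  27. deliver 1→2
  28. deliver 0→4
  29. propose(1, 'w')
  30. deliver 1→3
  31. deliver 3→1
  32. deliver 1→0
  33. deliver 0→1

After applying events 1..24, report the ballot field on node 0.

12

[1] timeout(0) → N0(cand b5 [-])
[2] deliver 0→1 → N1(foll b5 [-])
[3] deliver 1→0 → ∅
[4] deliver 0→2 → N2(foll b5 [-])
[5] deliver 2→0 → N0(lead b5 [-])
[6] deliver 0→4 → N4(foll b5 [-])
[7] deliver 4→0 → ∅
[8] deliver 0→3 → N3(foll b5 [-])
[9] deliver 3→0 → ∅
[10] propose(0,'z') → ∅
[11] deliver 0→3 → N3(foll b5 [z])
[12] deliver 3→0 → ∅
[13] deliver 0→2 → N2(foll b5 [z])
[14] deliver 2→0 → N0(lead b5 [z])
[15] deliver 0→4 → N4(foll b5 [z])
[16] deliver 4→0 → ∅
[17] deliver 0→1 → N1(foll b5 [z])
[18] deliver 1→0 → ∅
[19] timeout(2) → N2(cand b12 [z])
[20] deliver 2→1 → N1(foll b12 [z])
[21] deliver 1→2 → ∅
[22] deliver 3→2 → ∅
[23] deliver 3→1 → ∅
[24] deliver 2→0 → N0(foll b12 [z])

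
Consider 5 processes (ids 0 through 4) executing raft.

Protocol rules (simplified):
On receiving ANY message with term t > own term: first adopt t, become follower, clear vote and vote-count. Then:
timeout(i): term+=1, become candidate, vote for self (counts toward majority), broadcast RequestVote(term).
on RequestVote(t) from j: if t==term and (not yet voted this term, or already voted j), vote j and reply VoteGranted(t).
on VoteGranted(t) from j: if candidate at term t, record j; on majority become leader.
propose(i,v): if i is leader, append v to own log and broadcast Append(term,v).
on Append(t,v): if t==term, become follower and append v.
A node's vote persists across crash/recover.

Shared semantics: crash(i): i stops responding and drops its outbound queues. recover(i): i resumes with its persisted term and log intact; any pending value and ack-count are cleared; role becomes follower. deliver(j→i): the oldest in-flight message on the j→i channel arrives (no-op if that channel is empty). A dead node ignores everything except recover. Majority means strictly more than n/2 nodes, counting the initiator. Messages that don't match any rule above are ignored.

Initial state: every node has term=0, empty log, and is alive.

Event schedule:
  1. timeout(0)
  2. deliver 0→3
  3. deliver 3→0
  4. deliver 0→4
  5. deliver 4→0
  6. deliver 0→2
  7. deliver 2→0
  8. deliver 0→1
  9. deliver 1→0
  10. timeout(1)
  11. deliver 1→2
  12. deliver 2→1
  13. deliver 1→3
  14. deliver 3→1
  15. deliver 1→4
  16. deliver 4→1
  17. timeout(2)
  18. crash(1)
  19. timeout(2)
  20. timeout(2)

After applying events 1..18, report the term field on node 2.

e1 timeout(0): 0[cand,t=1,-]
e2 deliver 0→3: 3[foll,t=1,-]
e3 deliver 3→0: ·
e4 deliver 0→4: 4[foll,t=1,-]
e5 deliver 4→0: 0[lead,t=1,-]
e6 deliver 0→2: 2[foll,t=1,-]
e7 deliver 2→0: ·
e8 deliver 0→1: 1[foll,t=1,-]
e9 deliver 1→0: ·
e10 timeout(1): 1[cand,t=2,-]
e11 deliver 1→2: 2[foll,t=2,-]
e12 deliver 2→1: ·
e13 deliver 1→3: 3[foll,t=2,-]
e14 deliver 3→1: 1[lead,t=2,-]
e15 deliver 1→4: 4[foll,t=2,-]
e16 deliver 4→1: ·
e17 timeout(2): 2[cand,t=3,-]
e18 crash(1): 1[✗lead,t=2,-]

3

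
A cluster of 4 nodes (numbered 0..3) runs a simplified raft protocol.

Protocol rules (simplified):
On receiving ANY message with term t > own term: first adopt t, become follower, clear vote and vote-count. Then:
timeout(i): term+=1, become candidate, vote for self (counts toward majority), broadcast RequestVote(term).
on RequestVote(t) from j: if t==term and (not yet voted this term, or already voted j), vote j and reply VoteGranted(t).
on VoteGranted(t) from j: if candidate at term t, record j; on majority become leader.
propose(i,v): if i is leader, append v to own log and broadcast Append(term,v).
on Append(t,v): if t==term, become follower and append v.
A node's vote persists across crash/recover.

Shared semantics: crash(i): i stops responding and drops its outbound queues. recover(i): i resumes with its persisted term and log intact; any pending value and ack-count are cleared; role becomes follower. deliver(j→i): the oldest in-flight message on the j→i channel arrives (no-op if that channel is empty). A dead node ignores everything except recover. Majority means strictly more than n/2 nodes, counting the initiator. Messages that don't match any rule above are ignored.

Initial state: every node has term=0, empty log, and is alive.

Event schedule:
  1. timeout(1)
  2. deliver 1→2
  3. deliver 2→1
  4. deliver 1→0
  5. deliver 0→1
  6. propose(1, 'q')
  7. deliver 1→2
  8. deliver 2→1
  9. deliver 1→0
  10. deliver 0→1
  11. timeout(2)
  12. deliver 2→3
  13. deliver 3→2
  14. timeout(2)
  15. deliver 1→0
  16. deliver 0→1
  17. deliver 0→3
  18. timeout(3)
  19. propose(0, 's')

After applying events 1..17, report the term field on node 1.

1

step 1 timeout(1): 1={cand,t=1,log=-}
step 2 deliver 1→2: 2={foll,t=1,log=-}
step 3 deliver 2→1: —
step 4 deliver 1→0: 0={foll,t=1,log=-}
step 5 deliver 0→1: 1={lead,t=1,log=-}
step 6 propose(1,'q'): 1={lead,t=1,log=q}
step 7 deliver 1→2: 2={foll,t=1,log=q}
step 8 deliver 2→1: —
step 9 deliver 1→0: 0={foll,t=1,log=q}
step 10 deliver 0→1: —
step 11 timeout(2): 2={cand,t=2,log=q}
step 12 deliver 2→3: 3={foll,t=2,log=-}
step 13 deliver 3→2: —
step 14 timeout(2): 2={cand,t=3,log=q}
step 15 deliver 1→0: —
step 16 deliver 0→1: —
step 17 deliver 0→3: —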